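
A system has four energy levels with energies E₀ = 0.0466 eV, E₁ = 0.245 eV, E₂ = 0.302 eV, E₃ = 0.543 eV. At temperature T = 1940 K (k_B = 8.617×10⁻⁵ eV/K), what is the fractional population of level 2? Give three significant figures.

0.138

k_BT = 8.617×10⁻⁵ × 1940 K = 0.16717 eV.
Eᵢ/kT = 0.27876, 1.4656, 1.8065, 3.2482.
Z = Σ e^(−Eᵢ/kT) = e^(−0.27876) + e^(−1.4656) + e^(−1.8065) + e^(−3.2482) = 0.75672 + 0.23094 + 0.16423 + 0.038844 = 1.1907.
P₂ = e^(−E₂/kT) / Z = 0.16423/1.1907 = 0.138.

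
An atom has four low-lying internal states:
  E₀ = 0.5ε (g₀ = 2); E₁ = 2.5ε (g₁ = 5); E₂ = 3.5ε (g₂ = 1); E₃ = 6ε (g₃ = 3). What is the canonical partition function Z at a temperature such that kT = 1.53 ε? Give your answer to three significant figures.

Z = 2.58

Eᵢ/kT = 0.32680, 1.6340, 2.2876, 3.9216.
Z = Σ gᵢe^(−Eᵢ/kT) = 2·e^(−0.32680) + 5·e^(−1.6340) + 1·e^(−2.2876) + 3·e^(−3.9216) = 1.4425 + 0.97574 + 0.10151 + 0.059428 = 2.5792.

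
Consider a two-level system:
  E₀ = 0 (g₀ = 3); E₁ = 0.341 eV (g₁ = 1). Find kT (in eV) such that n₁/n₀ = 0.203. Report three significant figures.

n₁/n₀ = (g₁/g₀) exp[−(E₁−E₀)/kT] = 0.203.
⇒ (E₁−E₀)/kT = ln((1/3)/0.203) = ln(1.6420) = 0.49592.
kT = 0.341 eV / 0.49592 = 0.688 eV.

0.688 eV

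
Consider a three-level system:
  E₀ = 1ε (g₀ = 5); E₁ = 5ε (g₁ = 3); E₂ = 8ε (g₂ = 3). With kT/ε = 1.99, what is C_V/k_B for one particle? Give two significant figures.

0.45

Eᵢ/kT = 0.5025, 2.513, 4.020.
Z = Σ gᵢe^(−Eᵢ/kT) = 5·e^(−0.5025) + 3·e^(−2.513) + 3·e^(−4.020) = 3.025 + 0.2431 + 0.05386 = 3.322.
⟨E⟩ = 1.406 ε, ⟨E²⟩ = 3.778 ε².
C_V/k_B = (⟨E²⟩ − ⟨E⟩²)/(kT)² = (3.778 − 1.977)/3.960 = 0.45.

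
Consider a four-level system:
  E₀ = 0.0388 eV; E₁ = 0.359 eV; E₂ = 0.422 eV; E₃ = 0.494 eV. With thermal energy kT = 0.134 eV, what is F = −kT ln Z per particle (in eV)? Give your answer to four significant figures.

Eᵢ/kT = 0.289552, 2.67910, 3.14925, 3.68657.
Z = Σ e^(−Eᵢ/kT) = e^(−0.289552) + e^(−2.67910) + e^(−3.14925) + e^(−3.68657) = 0.748599 + 0.0686249 + 0.0428843 + 0.0250578 = 0.885166.
F = −kT ln Z = −0.134 × ln(0.885166) = −0.134 × -0.121980 = 0.01635 eV.

0.01635 eV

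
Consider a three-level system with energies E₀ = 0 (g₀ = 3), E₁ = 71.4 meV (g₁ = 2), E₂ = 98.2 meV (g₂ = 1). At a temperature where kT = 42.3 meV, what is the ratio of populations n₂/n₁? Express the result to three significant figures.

0.265

n₂/n₁ = (g₂/g₁) exp[−(E₂−E₁)/kT] = (1/2) × exp(−(26.8 meV)/(42.3 meV)) = (1/2) × exp(-0.63357) = 0.265.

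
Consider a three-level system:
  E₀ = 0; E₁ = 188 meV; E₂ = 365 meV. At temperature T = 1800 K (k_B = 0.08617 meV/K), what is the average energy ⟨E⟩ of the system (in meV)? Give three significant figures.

k_BT = 0.08617 × 1800 K = 155.11 meV.
Eᵢ/kT = 0, 1.2120, 2.3532.
Z = Σ e^(−Eᵢ/kT) = e^(−0) + e^(−1.2120) + e^(−2.3532) = 1.0000 + 0.29760 + 0.095064 = 1.3927.
⟨E⟩ = Σ Eᵢ e^(−Eᵢ/kT) / Z = (0·1.0000 + 188·0.29760 + 365·0.095064) / 1.3927 = 65.1 meV.

65.1 meV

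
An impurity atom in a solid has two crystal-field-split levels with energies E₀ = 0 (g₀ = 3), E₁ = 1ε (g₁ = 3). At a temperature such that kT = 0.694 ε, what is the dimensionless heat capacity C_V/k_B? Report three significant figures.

Eᵢ/kT = 0, 1.4409.
Z = Σ gᵢe^(−Eᵢ/kT) = 3·e^(−0) + 3·e^(−1.4409) = 3.0000 + 0.71014 = 3.7101.
⟨E⟩ = 0.19141 ε, ⟨E²⟩ = 0.19141 ε².
C_V/k_B = (⟨E²⟩ − ⟨E⟩²)/(kT)² = (0.19141 − 0.036638)/0.48164 = 0.321.

0.321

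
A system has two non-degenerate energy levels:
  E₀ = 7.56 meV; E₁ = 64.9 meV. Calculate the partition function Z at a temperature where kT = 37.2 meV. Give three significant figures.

Z = 0.991

Eᵢ/kT = 0.20323, 1.7446.
Z = Σ e^(−Eᵢ/kT) = e^(−0.20323) + e^(−1.7446) = 0.81609 + 0.17471 = 0.99080.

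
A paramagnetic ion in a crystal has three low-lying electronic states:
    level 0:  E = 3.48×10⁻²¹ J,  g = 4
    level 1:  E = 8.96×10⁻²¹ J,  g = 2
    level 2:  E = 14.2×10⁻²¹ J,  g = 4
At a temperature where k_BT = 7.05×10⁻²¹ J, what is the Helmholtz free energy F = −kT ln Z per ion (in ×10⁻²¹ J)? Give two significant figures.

-8.9 ×10⁻²¹ J

Eᵢ/kT = 0.4936, 1.271, 2.014.
Z = Σ gᵢe^(−Eᵢ/kT) = 4·e^(−0.4936) + 2·e^(−1.271) + 4·e^(−2.014) = 2.442 + 0.5611 + 0.5338 = 3.537.
F = −kT ln Z = −7.05 × ln(3.537) = −7.05 × 1.263 = -8.9 ×10⁻²¹ J.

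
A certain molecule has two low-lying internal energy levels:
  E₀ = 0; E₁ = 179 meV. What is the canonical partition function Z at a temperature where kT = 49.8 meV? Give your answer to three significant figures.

Eᵢ/kT = 0, 3.5944.
Z = Σ e^(−Eᵢ/kT) = e^(−0) + e^(−3.5944) = 1.0000 + 0.027477 = 1.0275.

Z = 1.03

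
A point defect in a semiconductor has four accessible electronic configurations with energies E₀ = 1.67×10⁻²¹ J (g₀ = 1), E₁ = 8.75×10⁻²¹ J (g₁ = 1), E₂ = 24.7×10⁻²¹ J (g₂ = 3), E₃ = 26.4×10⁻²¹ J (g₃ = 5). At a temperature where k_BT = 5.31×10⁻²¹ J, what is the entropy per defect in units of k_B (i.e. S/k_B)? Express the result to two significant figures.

0.85

Eᵢ/kT = 0.3145, 1.648, 4.652, 4.972.
Z = Σ gᵢe^(−Eᵢ/kT) = 1·e^(−0.3145) + 1·e^(−1.648) + 3·e^(−4.652) + 5·e^(−4.972) = 0.7302 + 0.1924 + 0.02863 + 0.03465 = 0.9859.
⟨E⟩ = Σ EᵢPᵢ = 4.590 ×10⁻²¹ J.
S/k_B = ln Z + ⟨E⟩/kT = ln(0.9859) + 4.590/5.31 = -0.01420 + 0.8644 = 0.85.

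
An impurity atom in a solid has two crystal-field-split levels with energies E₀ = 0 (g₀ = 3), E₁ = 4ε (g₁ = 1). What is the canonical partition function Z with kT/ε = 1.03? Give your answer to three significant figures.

Eᵢ/kT = 0, 3.8835.
Z = Σ gᵢe^(−Eᵢ/kT) = 3·e^(−0) + 1·e^(−3.8835) = 3.0000 + 0.020579 = 3.0206.

Z = 3.02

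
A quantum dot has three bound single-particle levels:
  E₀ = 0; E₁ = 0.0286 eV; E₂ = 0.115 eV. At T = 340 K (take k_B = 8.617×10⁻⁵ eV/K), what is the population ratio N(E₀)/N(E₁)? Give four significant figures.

k_BT = 8.617×10⁻⁵ × 340 K = 0.0292978 eV.
n₀/n₁ = exp[−(E₀−E₁)/kT] = exp(−(-0.0286 eV)/(0.0292978 eV)) = exp(0.976183) = 2.654.

2.654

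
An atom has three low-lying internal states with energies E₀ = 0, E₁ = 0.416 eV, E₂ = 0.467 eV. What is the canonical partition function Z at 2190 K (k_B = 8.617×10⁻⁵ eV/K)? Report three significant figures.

Z = 1.19

k_BT = 8.617×10⁻⁵ × 2190 K = 0.18871 eV.
Eᵢ/kT = 0, 2.2044, 2.4747.
Z = Σ e^(−Eᵢ/kT) = e^(−0) + e^(−2.2044) + e^(−2.4747) = 1.0000 + 0.11032 + 0.084188 = 1.1945.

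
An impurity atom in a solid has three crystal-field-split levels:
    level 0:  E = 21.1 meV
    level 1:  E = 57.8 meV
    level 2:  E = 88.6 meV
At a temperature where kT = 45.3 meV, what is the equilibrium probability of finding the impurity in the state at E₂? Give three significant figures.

Eᵢ/kT = 0.46578, 1.2759, 1.9558.
Z = Σ e^(−Eᵢ/kT) = e^(−0.46578) + e^(−1.2759) + e^(−1.9558) = 0.62765 + 0.27918 + 0.14145 = 1.0483.
P₂ = e^(−E₂/kT) / Z = 0.14145/1.0483 = 0.135.

0.135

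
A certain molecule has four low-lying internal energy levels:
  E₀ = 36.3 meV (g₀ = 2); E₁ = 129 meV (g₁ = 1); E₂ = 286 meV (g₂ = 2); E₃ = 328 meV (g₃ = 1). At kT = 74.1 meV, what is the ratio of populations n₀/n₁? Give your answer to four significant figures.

n₀/n₁ = (g₀/g₁) exp[−(E₀−E₁)/kT] = (2/1) × exp(−(-92.7 meV)/(74.1 meV)) = (2/1) × exp(1.25101) = 6.988.

6.988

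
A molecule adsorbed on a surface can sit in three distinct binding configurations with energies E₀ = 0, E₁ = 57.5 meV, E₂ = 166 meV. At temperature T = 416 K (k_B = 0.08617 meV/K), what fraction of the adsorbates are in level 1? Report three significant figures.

k_BT = 0.08617 × 416 K = 35.847 meV.
Eᵢ/kT = 0, 1.6040, 4.6308.
Z = Σ e^(−Eᵢ/kT) = e^(−0) + e^(−1.6040) + e^(−4.6308) = 1.0000 + 0.20109 + 0.0097470 = 1.2108.
P₁ = e^(−E₁/kT) / Z = 0.20109/1.2108 = 0.166.

0.166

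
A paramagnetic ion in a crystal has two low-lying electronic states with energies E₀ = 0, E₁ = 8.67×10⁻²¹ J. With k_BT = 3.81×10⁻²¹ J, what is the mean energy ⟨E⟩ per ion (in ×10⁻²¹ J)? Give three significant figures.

Eᵢ/kT = 0, 2.2756.
Z = Σ e^(−Eᵢ/kT) = e^(−0) + e^(−2.2756) = 1.0000 + 0.10274 = 1.1027.
⟨E⟩ = Σ Eᵢ e^(−Eᵢ/kT) / Z = (0·1.0000 + 8.67·0.10274) / 1.1027 = 0.808 ×10⁻²¹ J.

0.808 ×10⁻²¹ J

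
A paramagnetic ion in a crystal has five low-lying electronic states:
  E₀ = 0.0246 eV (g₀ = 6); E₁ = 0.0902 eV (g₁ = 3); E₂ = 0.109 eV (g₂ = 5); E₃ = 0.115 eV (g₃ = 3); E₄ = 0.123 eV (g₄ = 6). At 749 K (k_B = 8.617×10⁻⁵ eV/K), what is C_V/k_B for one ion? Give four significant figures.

0.4389

k_BT = 8.617×10⁻⁵ × 749 K = 0.0645413 eV.
Eᵢ/kT = 0.381151, 1.39755, 1.68884, 1.78180, 1.90576.
Z = Σ gᵢe^(−Eᵢ/kT) = 6·e^(−0.381151) + 3·e^(−1.39755) + 5·e^(−1.68884) + 3·e^(−1.78180) + 6·e^(−1.90576) = 4.09845 + 0.741606 + 0.923668 + 0.505005 + 0.892257 = 7.16099.
⟨E⟩ = 0.0609158 eV, ⟨E²⟩ = 0.00553914 eV².
C_V/k_B = (⟨E²⟩ − ⟨E⟩²)/(kT)² = (0.00553914 − 0.00371073)/0.00416558 = 0.4389.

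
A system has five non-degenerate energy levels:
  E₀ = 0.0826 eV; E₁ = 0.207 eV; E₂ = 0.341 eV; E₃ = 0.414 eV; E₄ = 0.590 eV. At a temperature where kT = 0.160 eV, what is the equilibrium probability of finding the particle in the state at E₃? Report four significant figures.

Eᵢ/kT = 0.516250, 1.29375, 2.13125, 2.58750, 3.68750.
Z = Σ e^(−Eᵢ/kT) = e^(−0.516250) + e^(−1.29375) + e^(−2.13125) + e^(−2.58750) + e^(−3.68750) = 0.596754 + 0.274240 + 0.118689 + 0.0752078 + 0.0250345 = 1.08993.
P₃ = e^(−E₃/kT) / Z = 0.0752078/1.08993 = 0.06900.

0.06900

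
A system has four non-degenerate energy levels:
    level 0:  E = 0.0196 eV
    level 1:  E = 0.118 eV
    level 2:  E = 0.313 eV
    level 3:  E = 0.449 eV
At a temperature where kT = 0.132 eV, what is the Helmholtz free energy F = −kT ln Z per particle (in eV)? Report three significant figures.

-0.0442 eV

Eᵢ/kT = 0.14848, 0.89394, 2.3712, 3.4015.
Z = Σ e^(−Eᵢ/kT) = e^(−0.14848) + e^(−0.89394) + e^(−2.3712) + e^(−3.4015) = 0.86202 + 0.40904 + 0.093369 + 0.033323 = 1.3978.
F = −kT ln Z = −0.132 × ln(1.3978) = −0.132 × 0.33490 = -0.0442 eV.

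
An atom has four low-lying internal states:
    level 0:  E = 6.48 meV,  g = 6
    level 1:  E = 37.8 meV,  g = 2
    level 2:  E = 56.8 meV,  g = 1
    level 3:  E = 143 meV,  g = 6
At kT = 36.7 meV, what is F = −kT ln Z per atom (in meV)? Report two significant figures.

Eᵢ/kT = 0.1766, 1.030, 1.548, 3.896.
Z = Σ gᵢe^(−Eᵢ/kT) = 6·e^(−0.1766) + 2·e^(−1.030) + 1·e^(−1.548) + 6·e^(−3.896) = 5.029 + 0.7140 + 0.2127 + 0.1219 = 6.078.
F = −kT ln Z = −36.7 × ln(6.078) = −36.7 × 1.805 = -66 meV.

-66 meV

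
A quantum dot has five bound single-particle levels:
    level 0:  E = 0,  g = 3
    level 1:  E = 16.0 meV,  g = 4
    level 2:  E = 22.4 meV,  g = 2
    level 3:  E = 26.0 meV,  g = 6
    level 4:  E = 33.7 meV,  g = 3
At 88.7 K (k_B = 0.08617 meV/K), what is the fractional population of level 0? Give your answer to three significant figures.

0.782

k_BT = 0.08617 × 88.7 K = 7.6433 meV.
Eᵢ/kT = 0, 2.0933, 2.9307, 3.4017, 4.4091.
Z = Σ gᵢe^(−Eᵢ/kT) = 3·e^(−0) + 4·e^(−2.0933) + 2·e^(−2.9307) + 6·e^(−3.4017) + 3·e^(−4.4091) = 3.0000 + 0.49312 + 0.10672 + 0.19990 + 0.036498 = 3.8362.
P₀ = g₀ e^(−E₀/kT) / Z = 3.0000/3.8362 = 0.782.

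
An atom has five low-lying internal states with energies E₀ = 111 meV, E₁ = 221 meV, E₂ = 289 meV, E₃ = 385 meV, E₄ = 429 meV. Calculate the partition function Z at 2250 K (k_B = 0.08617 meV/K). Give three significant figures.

Z = 1.36

k_BT = 0.08617 × 2250 K = 193.88 meV.
Eᵢ/kT = 0.57252, 1.1399, 1.4906, 1.9858, 2.2127.
Z = Σ e^(−Eᵢ/kT) = e^(−0.57252) + e^(−1.1399) + e^(−1.4906) + e^(−1.9858) + e^(−2.2127) = 0.56410 + 0.31985 + 0.22524 + 0.13727 + 0.10940 = 1.3559.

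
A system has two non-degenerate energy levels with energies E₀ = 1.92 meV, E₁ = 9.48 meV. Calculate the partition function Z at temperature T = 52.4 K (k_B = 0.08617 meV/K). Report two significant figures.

k_BT = 0.08617 × 52.4 K = 4.515 meV.
Eᵢ/kT = 0.4252, 2.100.
Z = Σ e^(−Eᵢ/kT) = e^(−0.4252) + e^(−2.100) = 0.6536 + 0.1225 = 0.7761.

Z = 0.78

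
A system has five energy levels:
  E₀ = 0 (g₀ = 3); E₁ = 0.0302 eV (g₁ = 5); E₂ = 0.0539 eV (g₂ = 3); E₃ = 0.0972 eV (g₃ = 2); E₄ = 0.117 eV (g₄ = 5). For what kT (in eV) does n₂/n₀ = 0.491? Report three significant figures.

n₂/n₀ = (g₂/g₀) exp[−(E₂−E₀)/kT] = 0.491.
⇒ (E₂−E₀)/kT = ln((3/3)/0.491) = ln(2.0367) = 0.71133.
kT = 0.0539 eV / 0.71133 = 0.0758 eV.

0.0758 eV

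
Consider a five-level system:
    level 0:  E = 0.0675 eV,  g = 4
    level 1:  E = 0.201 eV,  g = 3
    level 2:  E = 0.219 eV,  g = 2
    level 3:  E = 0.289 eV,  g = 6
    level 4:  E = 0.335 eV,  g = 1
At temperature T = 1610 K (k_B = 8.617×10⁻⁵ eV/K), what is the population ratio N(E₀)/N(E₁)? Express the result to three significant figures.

k_BT = 8.617×10⁻⁵ × 1610 K = 0.13873 eV.
n₀/n₁ = (g₀/g₁) exp[−(E₀−E₁)/kT] = (4/3) × exp(−(-0.1335 eV)/(0.13873 eV)) = (4/3) × exp(0.96230) = 3.49.

3.49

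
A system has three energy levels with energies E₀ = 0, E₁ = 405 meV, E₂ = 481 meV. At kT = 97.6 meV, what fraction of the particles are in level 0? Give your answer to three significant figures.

0.978

Eᵢ/kT = 0, 4.1496, 4.9283.
Z = Σ e^(−Eᵢ/kT) = e^(−0) + e^(−4.1496) + e^(−4.9283) = 1.0000 + 0.015771 + 0.0072388 = 1.0230.
P₀ = e^(−E₀/kT) / Z = 1.0000/1.0230 = 0.978.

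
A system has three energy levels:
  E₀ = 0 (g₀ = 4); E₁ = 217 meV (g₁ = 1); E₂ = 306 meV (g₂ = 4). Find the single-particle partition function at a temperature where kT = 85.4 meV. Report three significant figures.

Eᵢ/kT = 0, 2.5410, 3.5831.
Z = Σ gᵢe^(−Eᵢ/kT) = 4·e^(−0) + 1·e^(−2.5410) + 4·e^(−3.5831) = 4.0000 + 0.078788 + 0.11116 = 4.1899.

Z = 4.19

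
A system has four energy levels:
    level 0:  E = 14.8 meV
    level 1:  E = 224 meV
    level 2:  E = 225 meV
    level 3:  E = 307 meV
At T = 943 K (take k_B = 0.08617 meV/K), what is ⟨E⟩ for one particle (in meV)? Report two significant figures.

k_BT = 0.08617 × 943 K = 81.26 meV.
Eᵢ/kT = 0.1821, 2.757, 2.769, 3.778.
Z = Σ e^(−Eᵢ/kT) = e^(−0.1821) + e^(−2.757) + e^(−2.769) + e^(−3.778) = 0.8335 + 0.06348 + 0.06272 + 0.02287 = 0.9826.
⟨E⟩ = Σ Eᵢ e^(−Eᵢ/kT) / Z = (14.8·0.8335 + 224·0.06348 + 225·0.06272 + 307·0.02287) / 0.9826 = 49 meV.

49 meV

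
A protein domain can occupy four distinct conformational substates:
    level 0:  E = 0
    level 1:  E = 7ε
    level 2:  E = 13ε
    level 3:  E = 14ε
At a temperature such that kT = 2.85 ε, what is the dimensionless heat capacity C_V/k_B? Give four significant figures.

Eᵢ/kT = 0, 2.45614, 4.56140, 4.91228.
Z = Σ e^(−Eᵢ/kT) = e^(−0) + e^(−2.45614) + e^(−4.56140) + e^(−4.91228) = 1.00000 + 0.0857654 + 0.0104474 + 0.00735570 = 1.10357.
⟨E⟩ = 0.760399 ε, ⟨E²⟩ = 6.71442 ε².
C_V/k_B = (⟨E²⟩ − ⟨E⟩²)/(kT)² = (6.71442 − 0.578207)/8.12250 = 0.7555.

0.7555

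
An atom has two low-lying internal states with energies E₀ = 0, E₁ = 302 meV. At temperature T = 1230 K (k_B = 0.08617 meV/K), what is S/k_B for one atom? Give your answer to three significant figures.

k_BT = 0.08617 × 1230 K = 105.99 meV.
Eᵢ/kT = 0, 2.8493.
Z = Σ e^(−Eᵢ/kT) = e^(−0) + e^(−2.8493) = 1.0000 + 0.057885 = 1.0579.
⟨E⟩ = Σ EᵢPᵢ = 16.525 meV.
S/k_B = ln Z + ⟨E⟩/kT = ln(1.0579) + 16.525/105.99 = 0.056286 + 0.15591 = 0.212.

0.212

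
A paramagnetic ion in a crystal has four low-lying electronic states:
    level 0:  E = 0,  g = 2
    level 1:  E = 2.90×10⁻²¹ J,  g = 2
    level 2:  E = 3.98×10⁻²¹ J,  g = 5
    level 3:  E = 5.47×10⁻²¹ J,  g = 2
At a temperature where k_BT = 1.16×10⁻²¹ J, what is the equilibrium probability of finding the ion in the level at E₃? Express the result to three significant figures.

Eᵢ/kT = 0, 2.5000, 3.4310, 4.7155.
Z = Σ gᵢe^(−Eᵢ/kT) = 2·e^(−0) + 2·e^(−2.5000) + 5·e^(−3.4310) + 2·e^(−4.7155) = 2.0000 + 0.16417 + 0.16177 + 0.017911 = 2.3439.
P₃ = g₃ e^(−E₃/kT) / Z = 0.017911/2.3439 = 0.00764.

0.00764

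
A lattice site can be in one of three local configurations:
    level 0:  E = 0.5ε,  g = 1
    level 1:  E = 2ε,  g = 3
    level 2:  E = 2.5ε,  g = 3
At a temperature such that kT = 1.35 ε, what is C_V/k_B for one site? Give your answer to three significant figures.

Eᵢ/kT = 0.37037, 1.4815, 1.8519.
Z = Σ gᵢe^(−Eᵢ/kT) = 1·e^(−0.37037) + 3·e^(−1.4815) + 3·e^(−1.8519) = 0.69048 + 0.68189 + 0.47082 = 1.8432.
⟨E⟩ = 1.5658 ε, ⟨E²⟩ = 3.1699 ε².
C_V/k_B = (⟨E²⟩ − ⟨E⟩²)/(kT)² = (3.1699 − 2.4517)/1.8225 = 0.394.

0.394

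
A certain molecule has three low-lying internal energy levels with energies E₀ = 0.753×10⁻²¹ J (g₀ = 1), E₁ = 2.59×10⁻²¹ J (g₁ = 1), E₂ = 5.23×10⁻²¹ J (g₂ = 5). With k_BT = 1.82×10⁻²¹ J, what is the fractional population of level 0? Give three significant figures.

0.558

Eᵢ/kT = 0.41374, 1.4231, 2.8736.
Z = Σ gᵢe^(−Eᵢ/kT) = 1·e^(−0.41374) + 1·e^(−1.4231) + 5·e^(−2.8736) = 0.66117 + 0.24097 + 0.28248 = 1.1846.
P₀ = g₀ e^(−E₀/kT) / Z = 0.66117/1.1846 = 0.558.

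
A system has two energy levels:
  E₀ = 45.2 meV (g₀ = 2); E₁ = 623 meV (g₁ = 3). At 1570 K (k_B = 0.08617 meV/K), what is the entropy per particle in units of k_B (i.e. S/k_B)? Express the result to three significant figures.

0.802

k_BT = 0.08617 × 1570 K = 135.29 meV.
Eᵢ/kT = 0.33410, 4.6049.
Z = Σ gᵢe^(−Eᵢ/kT) = 2·e^(−0.33410) + 3·e^(−4.6049) = 1.4320 + 0.030008 = 1.4620.
⟨E⟩ = Σ EᵢPᵢ = 57.060 meV.
S/k_B = ln Z + ⟨E⟩/kT = ln(1.4620) + 57.060/135.29 = 0.37981 + 0.42176 = 0.802.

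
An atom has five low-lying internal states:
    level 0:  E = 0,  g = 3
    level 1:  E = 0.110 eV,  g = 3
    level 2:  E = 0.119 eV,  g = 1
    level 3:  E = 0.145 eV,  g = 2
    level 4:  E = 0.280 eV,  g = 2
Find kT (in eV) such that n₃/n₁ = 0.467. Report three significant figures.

n₃/n₁ = (g₃/g₁) exp[−(E₃−E₁)/kT] = 0.467.
⇒ (E₃−E₁)/kT = ln((2/3)/0.467) = ln(1.4276) = 0.35599.
kT = 0.035 eV / 0.35599 = 0.0983 eV.

0.0983 eV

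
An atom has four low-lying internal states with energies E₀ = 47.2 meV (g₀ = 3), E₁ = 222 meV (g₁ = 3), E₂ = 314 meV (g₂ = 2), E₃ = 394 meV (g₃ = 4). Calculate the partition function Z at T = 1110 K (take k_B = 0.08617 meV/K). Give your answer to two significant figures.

Z = 2.3

k_BT = 0.08617 × 1110 K = 95.65 meV.
Eᵢ/kT = 0.4935, 2.321, 3.283, 4.119.
Z = Σ gᵢe^(−Eᵢ/kT) = 3·e^(−0.4935) + 3·e^(−2.321) + 2·e^(−3.283) + 4·e^(−4.119) = 1.831 + 0.2945 + 0.07503 + 0.06504 = 2.266.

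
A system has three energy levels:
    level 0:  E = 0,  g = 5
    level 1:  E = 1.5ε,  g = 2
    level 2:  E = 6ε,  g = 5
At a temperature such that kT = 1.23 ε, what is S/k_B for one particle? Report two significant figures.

1.9

Eᵢ/kT = 0, 1.220, 4.878.
Z = Σ gᵢe^(−Eᵢ/kT) = 5·e^(−0) + 2·e^(−1.220) + 5·e^(−4.878) = 5.000 + 0.5905 + 0.03806 = 5.629.
⟨E⟩ = Σ EᵢPᵢ = 0.1979 ε.
S/k_B = ln Z + ⟨E⟩/kT = ln(5.629) + 0.1979/1.23 = 1.728 + 0.1609 = 1.9.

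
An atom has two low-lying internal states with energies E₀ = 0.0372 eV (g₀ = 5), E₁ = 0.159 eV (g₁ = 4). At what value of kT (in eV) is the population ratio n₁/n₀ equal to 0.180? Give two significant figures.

n₁/n₀ = (g₁/g₀) exp[−(E₁−E₀)/kT] = 0.180.
⇒ (E₁−E₀)/kT = ln((4/5)/0.180) = ln(4.444) = 1.492.
kT = 0.1218 eV / 1.492 = 0.082 eV.

0.082 eV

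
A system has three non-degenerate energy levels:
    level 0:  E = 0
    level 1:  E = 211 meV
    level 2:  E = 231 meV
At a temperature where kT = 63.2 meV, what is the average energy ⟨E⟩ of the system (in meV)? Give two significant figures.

Eᵢ/kT = 0, 3.339, 3.655.
Z = Σ e^(−Eᵢ/kT) = e^(−0) + e^(−3.339) + e^(−3.655) = 1.000 + 0.03547 + 0.02586 = 1.061.
⟨E⟩ = Σ Eᵢ e^(−Eᵢ/kT) / Z = (0·1.000 + 211·0.03547 + 231·0.02586) / 1.061 = 13 meV.

13 meV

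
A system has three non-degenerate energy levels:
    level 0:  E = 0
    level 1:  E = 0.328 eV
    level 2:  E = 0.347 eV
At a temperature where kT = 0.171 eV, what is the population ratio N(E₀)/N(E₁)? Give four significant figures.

6.808

n₀/n₁ = exp[−(E₀−E₁)/kT] = exp(−(-0.328 eV)/(0.171 eV)) = exp(1.91813) = 6.808.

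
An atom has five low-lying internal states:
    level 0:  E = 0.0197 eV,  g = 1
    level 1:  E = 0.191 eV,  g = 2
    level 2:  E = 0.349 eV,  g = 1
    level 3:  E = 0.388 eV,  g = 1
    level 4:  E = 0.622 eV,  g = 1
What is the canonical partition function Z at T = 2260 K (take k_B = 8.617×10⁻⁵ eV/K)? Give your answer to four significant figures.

Z = 1.998

k_BT = 8.617×10⁻⁵ × 2260 K = 0.194744 eV.
Eᵢ/kT = 0.101158, 0.980775, 1.79210, 1.99236, 3.19394.
Z = Σ gᵢe^(−Eᵢ/kT) = 1·e^(−0.101158) + 2·e^(−0.980775) + 1·e^(−1.79210) + 1·e^(−1.99236) + 1·e^(−3.19394) = 0.903790 + 0.750041 + 0.166610 + 0.136373 + 0.0410100 = 1.99782.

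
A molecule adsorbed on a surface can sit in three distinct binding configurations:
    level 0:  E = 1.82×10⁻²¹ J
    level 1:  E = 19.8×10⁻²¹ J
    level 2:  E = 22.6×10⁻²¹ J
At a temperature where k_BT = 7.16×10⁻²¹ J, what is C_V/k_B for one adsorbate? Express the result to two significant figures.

0.76

Eᵢ/kT = 0.2542, 2.765, 3.156.
Z = Σ e^(−Eᵢ/kT) = e^(−0.2542) + e^(−2.765) + e^(−3.156) = 0.7755 + 0.06298 + 0.04260 = 0.8811.
⟨E⟩ = 4.110, ⟨E²⟩ = 55.63.
C_V/k_B = (⟨E²⟩ − ⟨E⟩²)/(kT)² = (55.63 − 16.89)/51.27 = 0.76.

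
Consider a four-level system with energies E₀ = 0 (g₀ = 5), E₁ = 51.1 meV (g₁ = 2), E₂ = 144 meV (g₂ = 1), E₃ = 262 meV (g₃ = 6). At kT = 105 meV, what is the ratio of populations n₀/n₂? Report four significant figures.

n₀/n₂ = (g₀/g₂) exp[−(E₀−E₂)/kT] = (5/1) × exp(−(-144 meV)/(105 meV)) = (5/1) × exp(1.37143) = 19.70.

19.70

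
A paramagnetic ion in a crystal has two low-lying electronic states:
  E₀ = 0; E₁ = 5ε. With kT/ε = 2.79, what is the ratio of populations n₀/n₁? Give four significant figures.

6.002

n₀/n₁ = exp[−(E₀−E₁)/kT] = exp(−(-5ε)/(2.79ε)) = exp(1.79211) = 6.002.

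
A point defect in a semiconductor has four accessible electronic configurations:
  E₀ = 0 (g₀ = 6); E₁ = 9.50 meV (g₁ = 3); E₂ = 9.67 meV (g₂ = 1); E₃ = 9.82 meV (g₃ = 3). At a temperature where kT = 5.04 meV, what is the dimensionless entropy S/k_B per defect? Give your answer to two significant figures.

Eᵢ/kT = 0, 1.885, 1.919, 1.948.
Z = Σ gᵢe^(−Eᵢ/kT) = 6·e^(−0) + 3·e^(−1.885) + 1·e^(−1.919) + 3·e^(−1.948) = 6.000 + 0.4555 + 0.1468 + 0.4277 = 7.030.
⟨E⟩ = Σ EᵢPᵢ = 1.415 meV.
S/k_B = ln Z + ⟨E⟩/kT = ln(7.030) + 1.415/5.04 = 1.950 + 0.2808 = 2.2.

2.2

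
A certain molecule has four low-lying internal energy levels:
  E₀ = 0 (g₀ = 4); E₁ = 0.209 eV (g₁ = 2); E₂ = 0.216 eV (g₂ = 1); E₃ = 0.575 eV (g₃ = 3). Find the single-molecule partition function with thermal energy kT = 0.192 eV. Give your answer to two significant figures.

Eᵢ/kT = 0, 1.089, 1.125, 2.995.
Z = Σ gᵢe^(−Eᵢ/kT) = 4·e^(−0) + 2·e^(−1.089) + 1·e^(−1.125) + 3·e^(−2.995) = 4.000 + 0.6731 + 0.3247 + 0.1501 = 5.148.

Z = 5.1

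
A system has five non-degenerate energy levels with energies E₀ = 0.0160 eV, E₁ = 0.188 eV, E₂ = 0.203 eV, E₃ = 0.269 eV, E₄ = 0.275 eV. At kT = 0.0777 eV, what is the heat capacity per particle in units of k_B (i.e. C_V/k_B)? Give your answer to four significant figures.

Eᵢ/kT = 0.205920, 2.41956, 2.61261, 3.46203, 3.53925.
Z = Σ e^(−Eᵢ/kT) = e^(−0.205920) + e^(−2.41956) + e^(−2.61261) + e^(−3.46203) + e^(−3.53925) = 0.813898 + 0.0889608 + 0.0733429 + 0.0313660 + 0.0290351 = 1.03660.
⟨E⟩ = 0.0589019 eV, ⟨E²⟩ = 0.0104577 eV².
C_V/k_B = (⟨E²⟩ − ⟨E⟩²)/(kT)² = (0.0104577 − 0.00346943)/0.00603729 = 1.158.

1.158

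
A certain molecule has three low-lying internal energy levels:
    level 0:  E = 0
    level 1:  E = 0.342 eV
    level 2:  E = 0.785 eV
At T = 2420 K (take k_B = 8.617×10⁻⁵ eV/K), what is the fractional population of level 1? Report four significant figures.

0.1594

k_BT = 8.617×10⁻⁵ × 2420 K = 0.208531 eV.
Eᵢ/kT = 0, 1.64004, 3.76443.
Z = Σ e^(−Eᵢ/kT) = e^(−0) + e^(−1.64004) + e^(−3.76443) = 1.00000 + 0.193972 + 0.0231808 = 1.21715.
P₁ = e^(−E₁/kT) / Z = 0.193972/1.21715 = 0.1594.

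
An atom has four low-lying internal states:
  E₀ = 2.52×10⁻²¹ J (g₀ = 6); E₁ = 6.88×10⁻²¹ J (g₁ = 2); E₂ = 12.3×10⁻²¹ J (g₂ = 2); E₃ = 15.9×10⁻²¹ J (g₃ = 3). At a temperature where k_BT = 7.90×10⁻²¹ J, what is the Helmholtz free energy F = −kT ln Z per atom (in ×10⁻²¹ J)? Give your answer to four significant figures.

Eᵢ/kT = 0.318987, 0.870886, 1.55696, 2.01266.
Z = Σ gᵢe^(−Eᵢ/kT) = 6·e^(−0.318987) + 2·e^(−0.870886) + 2·e^(−1.55696) + 3·e^(−2.01266) = 4.36131 + 0.837161 + 0.421552 + 0.400898 = 6.02092.
F = −kT ln Z = −7.90 × ln(6.02092) = −7.90 × 1.79524 = -14.18 ×10⁻²¹ J.

-14.18 ×10⁻²¹ J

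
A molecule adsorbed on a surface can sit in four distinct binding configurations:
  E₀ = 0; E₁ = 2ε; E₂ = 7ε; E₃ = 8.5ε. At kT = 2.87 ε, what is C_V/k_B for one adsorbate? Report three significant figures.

0.552

Eᵢ/kT = 0, 0.69686, 2.4390, 2.9617.
Z = Σ e^(−Eᵢ/kT) = e^(−0) + e^(−0.69686) + e^(−2.4390) + e^(−2.9617) = 1.0000 + 0.49815 + 0.087248 + 0.051731 = 1.6371.
⟨E⟩ = 1.2502 ε, ⟨E²⟩ = 6.1116 ε².
C_V/k_B = (⟨E²⟩ − ⟨E⟩²)/(kT)² = (6.1116 − 1.5630)/8.2369 = 0.552.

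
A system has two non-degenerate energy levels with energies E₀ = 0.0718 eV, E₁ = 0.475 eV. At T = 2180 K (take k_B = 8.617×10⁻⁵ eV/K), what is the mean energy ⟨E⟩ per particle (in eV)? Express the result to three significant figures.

k_BT = 8.617×10⁻⁵ × 2180 K = 0.18785 eV.
Eᵢ/kT = 0.38222, 2.5286.
Z = Σ e^(−Eᵢ/kT) = e^(−0.38222) + e^(−2.5286) = 0.68234 + 0.079771 = 0.76211.
⟨E⟩ = Σ Eᵢ e^(−Eᵢ/kT) / Z = (0.0718·0.68234 + 0.475·0.079771) / 0.76211 = 0.114 eV.

0.114 eV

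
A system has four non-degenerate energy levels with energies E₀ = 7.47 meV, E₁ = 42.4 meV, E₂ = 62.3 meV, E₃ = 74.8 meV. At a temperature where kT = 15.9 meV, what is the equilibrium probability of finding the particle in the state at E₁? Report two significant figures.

Eᵢ/kT = 0.4698, 2.667, 3.918, 4.704.
Z = Σ e^(−Eᵢ/kT) = e^(−0.4698) + e^(−2.667) + e^(−3.918) + e^(−4.704) = 0.6251 + 0.06946 + 0.01988 + 0.009059 = 0.7235.
P₁ = e^(−E₁/kT) / Z = 0.06946/0.7235 = 0.096.

0.096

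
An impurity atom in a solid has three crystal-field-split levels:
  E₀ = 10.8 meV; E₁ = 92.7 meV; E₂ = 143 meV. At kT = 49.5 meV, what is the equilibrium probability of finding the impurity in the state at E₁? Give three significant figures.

Eᵢ/kT = 0.21818, 1.8727, 2.8889.
Z = Σ e^(−Eᵢ/kT) = e^(−0.21818) + e^(−1.8727) + e^(−2.8889) = 0.80398 + 0.15371 + 0.055637 = 1.0133.
P₁ = e^(−E₁/kT) / Z = 0.15371/1.0133 = 0.152.

0.152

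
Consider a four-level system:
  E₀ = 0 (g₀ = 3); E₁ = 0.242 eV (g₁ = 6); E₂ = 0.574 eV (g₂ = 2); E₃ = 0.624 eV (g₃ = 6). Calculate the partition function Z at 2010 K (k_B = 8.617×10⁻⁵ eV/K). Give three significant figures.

Z = 4.72

k_BT = 8.617×10⁻⁵ × 2010 K = 0.17320 eV.
Eᵢ/kT = 0, 1.3972, 3.3141, 3.6028.
Z = Σ gᵢe^(−Eᵢ/kT) = 3·e^(−0) + 6·e^(−1.3972) + 2·e^(−3.3141) + 6·e^(−3.6028) = 3.0000 + 1.4837 + 0.072734 + 0.16348 = 4.7199.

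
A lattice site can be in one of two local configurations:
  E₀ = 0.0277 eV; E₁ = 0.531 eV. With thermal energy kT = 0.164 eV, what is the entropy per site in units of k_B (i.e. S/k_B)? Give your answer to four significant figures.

0.1817

Eᵢ/kT = 0.168902, 3.23780.
Z = Σ e^(−Eᵢ/kT) = e^(−0.168902) + e^(−3.23780) = 0.844592 + 0.0392502 = 0.883842.
⟨E⟩ = Σ EᵢPᵢ = 0.0500509 eV.
S/k_B = ln Z + ⟨E⟩/kT = ln(0.883842) + 0.0500509/0.164 = -0.123477 + 0.305188 = 0.1817.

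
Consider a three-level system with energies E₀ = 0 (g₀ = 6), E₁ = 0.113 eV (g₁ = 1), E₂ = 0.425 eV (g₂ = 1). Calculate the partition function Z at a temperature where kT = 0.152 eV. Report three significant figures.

Eᵢ/kT = 0, 0.74342, 2.7961.
Z = Σ gᵢe^(−Eᵢ/kT) = 6·e^(−0) + 1·e^(−0.74342) + 1·e^(−2.7961) = 6.0000 + 0.47548 + 0.061048 = 6.5365.

Z = 6.54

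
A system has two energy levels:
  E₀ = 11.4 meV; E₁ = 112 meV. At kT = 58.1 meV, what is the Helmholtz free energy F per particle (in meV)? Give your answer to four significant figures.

1.931 meV

Eᵢ/kT = 0.196213, 1.92771.
Z = Σ e^(−Eᵢ/kT) = e^(−0.196213) + e^(−1.92771) = 0.821837 + 0.145481 = 0.967318.
F = −kT ln Z = −58.1 × ln(0.967318) = −58.1 × -0.0332280 = 1.931 meV.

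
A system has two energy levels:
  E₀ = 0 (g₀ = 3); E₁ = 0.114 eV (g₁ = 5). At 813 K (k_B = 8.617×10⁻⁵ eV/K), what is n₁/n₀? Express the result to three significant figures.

0.327

k_BT = 8.617×10⁻⁵ × 813 K = 0.070056 eV.
n₁/n₀ = (g₁/g₀) exp[−(E₁−E₀)/kT] = (5/3) × exp(−(0.114 eV)/(0.070056 eV)) = (5/3) × exp(-1.6273) = 0.327.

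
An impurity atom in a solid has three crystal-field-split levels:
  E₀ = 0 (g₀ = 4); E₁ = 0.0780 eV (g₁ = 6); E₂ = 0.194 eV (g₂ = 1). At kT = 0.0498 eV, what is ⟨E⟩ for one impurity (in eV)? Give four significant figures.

0.01928 eV

Eᵢ/kT = 0, 1.56627, 3.89558.
Z = Σ gᵢe^(−Eᵢ/kT) = 4·e^(−0) + 6·e^(−1.56627) + 1·e^(−3.89558) = 4.00000 + 1.25294 + 0.0203316 = 5.27327.
⟨E⟩ = Σ Eᵢ gᵢe^(−Eᵢ/kT) / Z = (0·4.00000 + 0.0780·1.25294 + 0.194·0.0203316) / 5.27327 = 0.01928 eV.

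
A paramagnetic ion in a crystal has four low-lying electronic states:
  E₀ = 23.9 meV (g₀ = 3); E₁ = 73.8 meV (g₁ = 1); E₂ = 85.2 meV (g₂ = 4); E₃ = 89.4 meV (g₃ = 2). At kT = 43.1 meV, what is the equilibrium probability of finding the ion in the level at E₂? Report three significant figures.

Eᵢ/kT = 0.55452, 1.7123, 1.9768, 2.0742.
Z = Σ gᵢe^(−Eᵢ/kT) = 3·e^(−0.55452) + 1·e^(−1.7123) + 4·e^(−1.9768) + 2·e^(−2.0742) = 1.7230 + 0.18045 + 0.55405 + 0.25131 = 2.7088.
P₂ = g₂ e^(−E₂/kT) / Z = 0.55405/2.7088 = 0.205.

0.205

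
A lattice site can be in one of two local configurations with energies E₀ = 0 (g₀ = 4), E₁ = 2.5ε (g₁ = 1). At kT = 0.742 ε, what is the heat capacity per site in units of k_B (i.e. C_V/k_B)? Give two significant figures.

Eᵢ/kT = 0, 3.369.
Z = Σ gᵢe^(−Eᵢ/kT) = 4·e^(−0) + 1·e^(−3.369) = 4.000 + 0.03442 = 4.034.
⟨E⟩ = 0.02133 ε, ⟨E²⟩ = 0.05333 ε².
C_V/k_B = (⟨E²⟩ − ⟨E⟩²)/(kT)² = (0.05333 − 0.0004550)/0.5506 = 0.096.

0.096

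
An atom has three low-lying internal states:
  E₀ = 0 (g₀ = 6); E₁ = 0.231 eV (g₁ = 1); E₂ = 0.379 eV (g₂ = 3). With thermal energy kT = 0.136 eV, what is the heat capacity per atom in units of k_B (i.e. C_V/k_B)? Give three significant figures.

Eᵢ/kT = 0, 1.6985, 2.7868.
Z = Σ gᵢe^(−Eᵢ/kT) = 6·e^(−0) + 1·e^(−1.6985) + 3·e^(−2.7868) = 6.0000 + 0.18296 + 0.18485 = 6.3678.
⟨E⟩ = 0.017639 eV, ⟨E²⟩ = 0.0057029 eV².
C_V/k_B = (⟨E²⟩ − ⟨E⟩²)/(kT)² = (0.0057029 − 0.00031113)/0.018496 = 0.292.

0.292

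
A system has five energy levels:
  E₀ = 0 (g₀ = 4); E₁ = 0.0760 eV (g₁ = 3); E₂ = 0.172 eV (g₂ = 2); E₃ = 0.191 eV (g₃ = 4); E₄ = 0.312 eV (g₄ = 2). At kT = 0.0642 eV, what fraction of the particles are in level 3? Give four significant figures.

Eᵢ/kT = 0, 1.18380, 2.67913, 2.97508, 4.85981.
Z = Σ gᵢe^(−Eᵢ/kT) = 4·e^(−0) + 3·e^(−1.18380) + 2·e^(−2.67913) + 4·e^(−2.97508) + 2·e^(−4.85981) = 4.00000 + 0.918340 + 0.137246 + 0.204173 + 0.0155039 = 5.27526.
P₃ = g₃ e^(−E₃/kT) / Z = 0.204173/5.27526 = 0.03870.

0.03870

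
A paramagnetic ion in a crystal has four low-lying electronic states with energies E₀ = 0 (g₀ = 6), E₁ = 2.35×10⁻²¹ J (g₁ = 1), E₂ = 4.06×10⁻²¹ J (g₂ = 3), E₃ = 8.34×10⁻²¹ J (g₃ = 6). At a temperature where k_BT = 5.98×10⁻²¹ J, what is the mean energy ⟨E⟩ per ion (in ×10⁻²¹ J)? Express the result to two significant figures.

2.1 ×10⁻²¹ J

Eᵢ/kT = 0, 0.3930, 0.6789, 1.395.
Z = Σ gᵢe^(−Eᵢ/kT) = 6·e^(−0) + 1·e^(−0.3930) + 3·e^(−0.6789) + 6·e^(−1.395) = 6.000 + 0.6750 + 1.522 + 1.487 = 9.684.
⟨E⟩ = Σ Eᵢ gᵢe^(−Eᵢ/kT) / Z = (0·6.000 + 2.35·0.6750 + 4.06·1.522 + 8.34·1.487) / 9.684 = 2.1 ×10⁻²¹ J.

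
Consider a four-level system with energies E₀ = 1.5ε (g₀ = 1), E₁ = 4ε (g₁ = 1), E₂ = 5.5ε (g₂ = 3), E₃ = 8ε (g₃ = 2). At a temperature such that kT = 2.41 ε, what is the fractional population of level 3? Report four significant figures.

Eᵢ/kT = 0.622407, 1.65975, 2.28216, 3.31950.
Z = Σ gᵢe^(−Eᵢ/kT) = 1·e^(−0.622407) + 1·e^(−1.65975) + 3·e^(−2.28216) + 2·e^(−3.31950) = 0.536651 + 0.190187 + 0.306191 + 0.0723418 = 1.10537.
P₃ = g₃ e^(−E₃/kT) / Z = 0.0723418/1.10537 = 0.06545.

0.06545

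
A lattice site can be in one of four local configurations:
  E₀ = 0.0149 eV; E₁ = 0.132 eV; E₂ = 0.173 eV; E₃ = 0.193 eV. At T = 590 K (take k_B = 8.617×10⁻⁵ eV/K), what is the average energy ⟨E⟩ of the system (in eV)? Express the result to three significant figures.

0.0354 eV

k_BT = 8.617×10⁻⁵ × 590 K = 0.050840 eV.
Eᵢ/kT = 0.29308, 2.5964, 3.4028, 3.7962.
Z = Σ e^(−Eᵢ/kT) = e^(−0.29308) + e^(−2.5964) + e^(−3.4028) + e^(−3.7962) = 0.74596 + 0.074541 + 0.033280 + 0.022456 = 0.87624.
⟨E⟩ = Σ Eᵢ e^(−Eᵢ/kT) / Z = (0.0149·0.74596 + 0.132·0.074541 + 0.173·0.033280 + 0.193·0.022456) / 0.87624 = 0.0354 eV.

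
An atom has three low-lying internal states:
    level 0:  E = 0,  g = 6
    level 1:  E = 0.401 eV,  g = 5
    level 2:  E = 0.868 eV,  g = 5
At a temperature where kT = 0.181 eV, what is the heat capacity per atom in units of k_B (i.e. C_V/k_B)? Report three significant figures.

0.505

Eᵢ/kT = 0, 2.2155, 4.7956.
Z = Σ gᵢe^(−Eᵢ/kT) = 6·e^(−0) + 5·e^(−2.2155) + 5·e^(−4.7956) = 6.0000 + 0.54549 + 0.041330 = 6.5868.
⟨E⟩ = 0.038655 eV, ⟨E²⟩ = 0.018044 eV².
C_V/k_B = (⟨E²⟩ − ⟨E⟩²)/(kT)² = (0.018044 − 0.0014942)/0.032761 = 0.505.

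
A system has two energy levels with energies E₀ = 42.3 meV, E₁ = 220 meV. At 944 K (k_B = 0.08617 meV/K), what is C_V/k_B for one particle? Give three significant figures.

k_BT = 0.08617 × 944 K = 81.344 meV.
Eᵢ/kT = 0.52001, 2.7046.
Z = Σ e^(−Eᵢ/kT) = e^(−0.52001) + e^(−2.7046) = 0.59451 + 0.066897 = 0.66141.
⟨E⟩ = 60.273 meV, ⟨E²⟩ = 6503.6 meV².
C_V/k_B = (⟨E²⟩ − ⟨E⟩²)/(kT)² = (6503.6 − 3632.8)/6616.8 = 0.434.

0.434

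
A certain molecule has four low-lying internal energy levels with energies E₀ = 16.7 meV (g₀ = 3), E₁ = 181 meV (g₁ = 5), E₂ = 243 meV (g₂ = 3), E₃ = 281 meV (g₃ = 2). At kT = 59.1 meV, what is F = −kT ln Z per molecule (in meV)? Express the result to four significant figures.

Eᵢ/kT = 0.282572, 3.06261, 4.11168, 4.75465.
Z = Σ gᵢe^(−Eᵢ/kT) = 3·e^(−0.282572) + 5·e^(−3.06261) + 3·e^(−4.11168) + 2·e^(−4.75465) = 2.26153 + 0.233827 + 0.0491407 + 0.0172231 = 2.56172.
F = −kT ln Z = −59.1 × ln(2.56172) = −59.1 × 0.940679 = -55.59 meV.

-55.59 meV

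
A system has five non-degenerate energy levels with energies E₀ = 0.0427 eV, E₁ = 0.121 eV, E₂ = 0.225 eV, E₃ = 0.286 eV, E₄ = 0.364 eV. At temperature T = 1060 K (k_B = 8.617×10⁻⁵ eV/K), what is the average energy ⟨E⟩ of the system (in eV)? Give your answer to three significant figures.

0.0936 eV

k_BT = 8.617×10⁻⁵ × 1060 K = 0.091340 eV.
Eᵢ/kT = 0.46748, 1.3247, 2.4633, 3.1312, 3.9851.
Z = Σ e^(−Eᵢ/kT) = e^(−0.46748) + e^(−1.3247) + e^(−2.4633) + e^(−3.1312) + e^(−3.9851) = 0.62658 + 0.26588 + 0.085153 + 0.043665 + 0.018591 = 1.0399.
⟨E⟩ = Σ Eᵢ e^(−Eᵢ/kT) / Z = (0.0427·0.62658 + 0.121·0.26588 + 0.225·0.085153 + 0.286·0.043665 + 0.364·0.018591) / 1.0399 = 0.0936 eV.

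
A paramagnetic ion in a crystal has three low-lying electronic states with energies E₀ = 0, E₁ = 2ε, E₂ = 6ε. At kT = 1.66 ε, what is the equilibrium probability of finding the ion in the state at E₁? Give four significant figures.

Eᵢ/kT = 0, 1.20482, 3.61446.
Z = Σ e^(−Eᵢ/kT) = e^(−0) + e^(−1.20482) + e^(−3.61446) = 1.00000 + 0.299746 + 0.0269315 = 1.32668.
P₁ = e^(−E₁/kT) / Z = 0.299746/1.32668 = 0.2259.

0.2259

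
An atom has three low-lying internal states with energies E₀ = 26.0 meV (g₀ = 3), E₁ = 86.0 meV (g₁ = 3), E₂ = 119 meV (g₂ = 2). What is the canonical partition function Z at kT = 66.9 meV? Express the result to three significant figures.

Z = 3.20

Eᵢ/kT = 0.38864, 1.2855, 1.7788.
Z = Σ gᵢe^(−Eᵢ/kT) = 3·e^(−0.38864) + 3·e^(−1.2855) + 2·e^(−1.7788) = 2.0339 + 0.82954 + 0.33768 = 3.2011.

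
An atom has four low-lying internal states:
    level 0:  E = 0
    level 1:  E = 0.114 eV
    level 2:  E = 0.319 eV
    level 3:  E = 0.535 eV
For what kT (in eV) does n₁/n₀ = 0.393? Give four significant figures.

n₁/n₀ = exp[−(E₁−E₀)/kT] = 0.393.
⇒ (E₁−E₀)/kT = ln(1/0.393) = ln(2.54453) = 0.933946.
kT = 0.114 eV / 0.933946 = 0.1221 eV.

0.1221 eV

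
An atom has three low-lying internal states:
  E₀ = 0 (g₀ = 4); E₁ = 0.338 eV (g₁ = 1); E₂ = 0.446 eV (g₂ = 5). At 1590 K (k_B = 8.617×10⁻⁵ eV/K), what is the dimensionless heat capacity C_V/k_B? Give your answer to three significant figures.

0.560

k_BT = 8.617×10⁻⁵ × 1590 K = 0.13701 eV.
Eᵢ/kT = 0, 2.4670, 3.2552.
Z = Σ gᵢe^(−Eᵢ/kT) = 4·e^(−0) + 1·e^(−2.4670) + 5·e^(−3.2552) = 4.0000 + 0.084839 + 0.19287 = 4.2777.
⟨E⟩ = 0.026812 eV, ⟨E²⟩ = 0.011234 eV².
C_V/k_B = (⟨E²⟩ − ⟨E⟩²)/(kT)² = (0.011234 − 0.00071888)/0.018772 = 0.560.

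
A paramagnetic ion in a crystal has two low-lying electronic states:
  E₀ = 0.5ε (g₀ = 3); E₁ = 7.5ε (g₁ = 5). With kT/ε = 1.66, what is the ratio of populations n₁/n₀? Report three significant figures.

0.0246

n₁/n₀ = (g₁/g₀) exp[−(E₁−E₀)/kT] = (5/3) × exp(−(7.0ε)/(1.66ε)) = (5/3) × exp(-4.2169) = 0.0246.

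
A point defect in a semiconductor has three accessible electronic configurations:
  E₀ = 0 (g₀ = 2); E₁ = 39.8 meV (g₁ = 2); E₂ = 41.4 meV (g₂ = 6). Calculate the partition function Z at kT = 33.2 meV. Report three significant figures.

Eᵢ/kT = 0, 1.1988, 1.2470.
Z = Σ gᵢe^(−Eᵢ/kT) = 2·e^(−0) + 2·e^(−1.1988) + 6·e^(−1.2470) = 2.0000 + 0.60311 + 1.7242 = 4.3273.

Z = 4.33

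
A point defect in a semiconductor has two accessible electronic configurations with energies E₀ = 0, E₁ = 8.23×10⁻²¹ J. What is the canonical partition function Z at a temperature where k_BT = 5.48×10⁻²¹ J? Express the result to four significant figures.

Z = 1.223

Eᵢ/kT = 0, 1.50182.
Z = Σ e^(−Eᵢ/kT) = e^(−0) + e^(−1.50182) = 1.00000 + 0.222724 = 1.22272.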